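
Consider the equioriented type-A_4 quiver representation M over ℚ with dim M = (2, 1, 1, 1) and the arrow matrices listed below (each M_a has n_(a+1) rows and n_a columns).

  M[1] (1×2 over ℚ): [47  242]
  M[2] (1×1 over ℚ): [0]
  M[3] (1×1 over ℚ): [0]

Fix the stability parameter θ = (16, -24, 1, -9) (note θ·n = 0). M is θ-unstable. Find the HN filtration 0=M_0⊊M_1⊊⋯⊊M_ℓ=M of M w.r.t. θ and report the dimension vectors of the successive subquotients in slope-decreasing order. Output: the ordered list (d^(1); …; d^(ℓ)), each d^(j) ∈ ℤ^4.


Barcode: M ≅ I[1,1], I[1,2], I[3,3], I[4,4]. HN layers by μ_θ (4 steps, strictly decreasing):
  μ^(1)=16; μ^(2)=1; μ^(3)=-4; μ^(4)=-9

((1, 0, 0, 0); (0, 0, 1, 0); (1, 1, 0, 0); (0, 0, 0, 1))


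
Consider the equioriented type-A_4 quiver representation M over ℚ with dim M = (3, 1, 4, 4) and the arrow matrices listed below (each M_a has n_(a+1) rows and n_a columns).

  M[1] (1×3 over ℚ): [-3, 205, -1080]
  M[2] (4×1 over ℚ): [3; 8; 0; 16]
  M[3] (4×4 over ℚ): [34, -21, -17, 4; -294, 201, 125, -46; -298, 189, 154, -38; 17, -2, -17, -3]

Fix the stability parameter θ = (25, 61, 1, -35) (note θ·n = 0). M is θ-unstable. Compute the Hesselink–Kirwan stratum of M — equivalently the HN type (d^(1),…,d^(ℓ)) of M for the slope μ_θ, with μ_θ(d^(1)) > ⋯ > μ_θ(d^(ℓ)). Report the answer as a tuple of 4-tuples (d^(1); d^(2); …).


Barcode: M ≅ I[1,1]^2, I[1,4], I[3,4]^3. HN layers by μ_θ (3 steps, strictly decreasing):
  μ^(1)=25; μ^(2)=13; μ^(3)=-17

((2, 0, 0, 0); (1, 1, 1, 1); (0, 0, 3, 3))


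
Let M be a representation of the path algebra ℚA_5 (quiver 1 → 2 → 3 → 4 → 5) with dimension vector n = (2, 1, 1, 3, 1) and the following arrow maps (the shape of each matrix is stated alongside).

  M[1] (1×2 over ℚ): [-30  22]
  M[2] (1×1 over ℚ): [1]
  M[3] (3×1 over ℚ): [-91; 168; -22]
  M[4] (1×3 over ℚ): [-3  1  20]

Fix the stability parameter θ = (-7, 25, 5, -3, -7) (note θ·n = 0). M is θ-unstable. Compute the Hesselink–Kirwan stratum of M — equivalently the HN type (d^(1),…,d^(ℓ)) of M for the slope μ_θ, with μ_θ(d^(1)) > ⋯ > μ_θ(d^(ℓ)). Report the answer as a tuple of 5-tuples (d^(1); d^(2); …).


Via rank(M_{q-1}∘⋯∘M_p): M ≅ I[1,1], I[1,5], I[4,4]^2.
μ_θ-semistable layers: μ^(1)=5; μ^(2)=-3; μ^(3)=-7

((0, 1, 1, 1, 1); (0, 0, 0, 2, 0); (2, 0, 0, 0, 0))


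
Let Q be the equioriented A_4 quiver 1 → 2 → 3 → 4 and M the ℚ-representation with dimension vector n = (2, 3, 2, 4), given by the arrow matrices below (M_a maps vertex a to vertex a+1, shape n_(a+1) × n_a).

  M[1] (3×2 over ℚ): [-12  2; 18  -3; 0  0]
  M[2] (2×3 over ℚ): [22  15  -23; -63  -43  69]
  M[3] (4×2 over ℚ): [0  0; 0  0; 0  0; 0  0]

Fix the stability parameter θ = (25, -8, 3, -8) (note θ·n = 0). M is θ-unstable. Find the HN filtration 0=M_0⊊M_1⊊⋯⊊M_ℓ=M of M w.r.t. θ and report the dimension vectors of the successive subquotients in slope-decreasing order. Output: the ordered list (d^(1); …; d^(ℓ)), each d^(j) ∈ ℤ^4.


Interval decomposition of M: I[1,1], I[1,3], I[2,2], I[2,3], I[4,4]^4.
HN type (ℓ=4): μ^(1)=25; μ^(2)=20/3; μ^(3)=3; μ^(4)=-8

((1, 0, 0, 0); (1, 1, 1, 0); (0, 0, 1, 0); (0, 2, 0, 4))


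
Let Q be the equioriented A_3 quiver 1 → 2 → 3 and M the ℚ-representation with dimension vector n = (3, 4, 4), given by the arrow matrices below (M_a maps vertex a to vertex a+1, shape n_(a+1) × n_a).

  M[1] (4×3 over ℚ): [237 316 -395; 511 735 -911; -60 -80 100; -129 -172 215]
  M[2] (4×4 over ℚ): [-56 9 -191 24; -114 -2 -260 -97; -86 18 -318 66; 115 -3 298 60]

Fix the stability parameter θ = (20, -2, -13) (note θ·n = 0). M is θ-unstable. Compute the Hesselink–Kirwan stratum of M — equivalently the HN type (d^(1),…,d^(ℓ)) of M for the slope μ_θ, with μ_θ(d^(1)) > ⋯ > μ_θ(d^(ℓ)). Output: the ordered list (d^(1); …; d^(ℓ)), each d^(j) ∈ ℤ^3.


Interval decomposition of M: I[1,1], I[1,3]^2, I[2,3]^2.
HN type (ℓ=3): μ^(1)=20; μ^(2)=5/3; μ^(3)=-15/2

((1, 0, 0); (2, 2, 2); (0, 2, 2))


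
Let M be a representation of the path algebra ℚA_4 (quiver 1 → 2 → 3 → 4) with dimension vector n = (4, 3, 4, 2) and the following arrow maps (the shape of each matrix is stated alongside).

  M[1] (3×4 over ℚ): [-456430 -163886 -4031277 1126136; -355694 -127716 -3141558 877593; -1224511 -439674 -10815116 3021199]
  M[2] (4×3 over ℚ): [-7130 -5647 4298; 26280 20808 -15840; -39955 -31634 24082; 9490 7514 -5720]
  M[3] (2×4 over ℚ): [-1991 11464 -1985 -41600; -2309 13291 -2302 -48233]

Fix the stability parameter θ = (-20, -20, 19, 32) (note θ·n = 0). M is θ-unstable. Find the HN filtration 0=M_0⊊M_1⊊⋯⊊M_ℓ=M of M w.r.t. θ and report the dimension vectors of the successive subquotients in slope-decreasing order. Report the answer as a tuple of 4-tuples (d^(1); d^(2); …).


Interval decomposition of M: I[1,1], I[1,2], I[1,4]^2, I[3,3]^2.
HN type (ℓ=3): μ^(1)=32; μ^(2)=19; μ^(3)=-20

((0, 0, 0, 2); (0, 0, 4, 0); (4, 3, 0, 0))


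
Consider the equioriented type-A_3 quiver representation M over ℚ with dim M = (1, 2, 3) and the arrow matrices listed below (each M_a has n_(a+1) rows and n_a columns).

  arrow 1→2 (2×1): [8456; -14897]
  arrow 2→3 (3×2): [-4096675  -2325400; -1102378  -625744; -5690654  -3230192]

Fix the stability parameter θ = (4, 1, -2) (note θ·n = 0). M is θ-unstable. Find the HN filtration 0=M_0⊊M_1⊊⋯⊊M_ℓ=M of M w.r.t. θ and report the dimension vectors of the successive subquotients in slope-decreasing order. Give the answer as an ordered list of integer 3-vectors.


Interval decomposition of M: I[1,2], I[2,3], I[3,3]^2.
HN type (ℓ=3): μ^(1)=5/2; μ^(2)=-1/2; μ^(3)=-2

((1, 1, 0); (0, 1, 1); (0, 0, 2))


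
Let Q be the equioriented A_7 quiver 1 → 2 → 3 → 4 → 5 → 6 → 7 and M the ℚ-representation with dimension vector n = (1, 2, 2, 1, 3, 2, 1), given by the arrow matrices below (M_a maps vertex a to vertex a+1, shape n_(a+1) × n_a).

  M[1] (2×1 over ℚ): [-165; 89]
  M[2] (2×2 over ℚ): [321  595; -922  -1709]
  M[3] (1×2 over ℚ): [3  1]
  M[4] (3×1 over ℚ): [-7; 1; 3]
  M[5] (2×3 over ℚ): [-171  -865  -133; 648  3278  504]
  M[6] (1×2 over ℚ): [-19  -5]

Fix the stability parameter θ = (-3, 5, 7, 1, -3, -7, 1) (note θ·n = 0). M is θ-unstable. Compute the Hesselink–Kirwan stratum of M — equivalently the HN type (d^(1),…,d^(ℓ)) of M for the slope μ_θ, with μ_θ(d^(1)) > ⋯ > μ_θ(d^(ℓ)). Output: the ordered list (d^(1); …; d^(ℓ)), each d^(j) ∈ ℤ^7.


Interval decomposition of M: I[1,7], I[2,3], I[5,5], I[5,6].
HN type (ℓ=6): μ^(1)=7; μ^(2)=5; μ^(3)=1; μ^(4)=3/5; μ^(5)=-3; μ^(6)=-5

((0, 0, 1, 0, 0, 0, 0); (0, 1, 0, 0, 0, 0, 0); (0, 0, 0, 0, 0, 0, 1); (0, 1, 1, 1, 1, 1, 0); (1, 0, 0, 0, 1, 0, 0); (0, 0, 0, 0, 1, 1, 0))


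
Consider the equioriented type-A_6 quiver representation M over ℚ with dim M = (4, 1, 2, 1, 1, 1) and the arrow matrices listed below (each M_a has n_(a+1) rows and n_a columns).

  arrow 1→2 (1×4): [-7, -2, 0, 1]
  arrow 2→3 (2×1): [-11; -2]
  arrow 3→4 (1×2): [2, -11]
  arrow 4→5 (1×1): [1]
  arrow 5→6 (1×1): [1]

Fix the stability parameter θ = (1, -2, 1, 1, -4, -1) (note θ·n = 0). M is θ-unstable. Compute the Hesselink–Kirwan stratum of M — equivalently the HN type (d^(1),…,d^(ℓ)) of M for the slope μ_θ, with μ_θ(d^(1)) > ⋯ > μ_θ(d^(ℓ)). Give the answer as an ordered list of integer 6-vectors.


Via rank(M_{q-1}∘⋯∘M_p): M ≅ I[1,1]^3, I[1,3], I[3,6].
μ_θ-semistable layers: μ^(1)=1; μ^(2)=-1/2; μ^(3)=-3/4

((3, 0, 1, 0, 0, 0); (1, 1, 0, 0, 0, 0); (0, 0, 1, 1, 1, 1))


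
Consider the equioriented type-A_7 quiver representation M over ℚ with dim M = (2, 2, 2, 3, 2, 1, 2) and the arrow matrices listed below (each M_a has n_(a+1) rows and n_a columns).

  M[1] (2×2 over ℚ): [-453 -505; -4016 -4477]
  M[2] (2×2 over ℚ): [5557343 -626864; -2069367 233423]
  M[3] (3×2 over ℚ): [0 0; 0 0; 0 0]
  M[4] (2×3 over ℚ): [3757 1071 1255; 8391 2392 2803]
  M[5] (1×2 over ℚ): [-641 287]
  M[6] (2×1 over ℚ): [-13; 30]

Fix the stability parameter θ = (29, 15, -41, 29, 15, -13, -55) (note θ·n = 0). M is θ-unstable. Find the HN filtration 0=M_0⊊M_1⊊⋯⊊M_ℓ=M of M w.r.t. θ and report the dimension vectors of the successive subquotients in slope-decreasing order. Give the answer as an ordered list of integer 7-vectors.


Via rank(M_{q-1}∘⋯∘M_p): M ≅ I[1,3]^2, I[4,4], I[4,5], I[4,7], I[7,7].
μ_θ-semistable layers: μ^(1)=29; μ^(2)=22; μ^(3)=1; μ^(4)=-6; μ^(5)=-55

((0, 0, 0, 1, 0, 0, 0); (0, 0, 0, 1, 1, 0, 0); (2, 2, 2, 0, 0, 0, 0); (0, 0, 0, 1, 1, 1, 1); (0, 0, 0, 0, 0, 0, 1))


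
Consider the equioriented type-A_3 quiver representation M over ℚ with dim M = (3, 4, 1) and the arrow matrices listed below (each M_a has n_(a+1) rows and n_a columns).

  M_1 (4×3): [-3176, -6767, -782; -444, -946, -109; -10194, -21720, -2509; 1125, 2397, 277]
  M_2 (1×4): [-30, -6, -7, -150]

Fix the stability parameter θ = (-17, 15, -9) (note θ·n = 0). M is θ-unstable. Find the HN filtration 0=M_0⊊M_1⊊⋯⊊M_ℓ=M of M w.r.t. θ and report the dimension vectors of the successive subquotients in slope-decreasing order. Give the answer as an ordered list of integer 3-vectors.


Interval decomposition of M: I[1,2]^2, I[1,3], I[2,2].
HN type (ℓ=3): μ^(1)=15; μ^(2)=3; μ^(3)=-17

((0, 3, 0); (0, 1, 1); (3, 0, 0))


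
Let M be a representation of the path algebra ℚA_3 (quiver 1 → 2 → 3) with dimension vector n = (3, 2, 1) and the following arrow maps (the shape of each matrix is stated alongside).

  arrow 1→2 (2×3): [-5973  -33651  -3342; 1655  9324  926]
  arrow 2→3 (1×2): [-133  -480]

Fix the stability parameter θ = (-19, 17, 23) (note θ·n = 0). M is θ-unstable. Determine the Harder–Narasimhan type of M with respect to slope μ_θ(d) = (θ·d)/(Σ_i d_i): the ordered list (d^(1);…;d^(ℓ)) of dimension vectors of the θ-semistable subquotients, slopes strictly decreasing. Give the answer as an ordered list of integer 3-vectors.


Via rank(M_{q-1}∘⋯∘M_p): M ≅ I[1,1], I[1,2], I[1,3].
μ_θ-semistable layers: μ^(1)=23; μ^(2)=17; μ^(3)=-19

((0, 0, 1); (0, 2, 0); (3, 0, 0))


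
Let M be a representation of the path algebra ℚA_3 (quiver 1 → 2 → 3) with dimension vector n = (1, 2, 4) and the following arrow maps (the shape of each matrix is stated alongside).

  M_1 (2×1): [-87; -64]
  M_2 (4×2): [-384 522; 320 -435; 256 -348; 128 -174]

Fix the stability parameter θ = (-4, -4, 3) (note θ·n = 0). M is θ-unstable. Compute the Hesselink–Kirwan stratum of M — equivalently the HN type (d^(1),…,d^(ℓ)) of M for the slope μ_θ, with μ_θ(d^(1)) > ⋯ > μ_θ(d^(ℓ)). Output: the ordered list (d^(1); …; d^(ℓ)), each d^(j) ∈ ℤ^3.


Interval decomposition of M: I[1,2], I[2,3], I[3,3]^3.
HN type (ℓ=2): μ^(1)=3; μ^(2)=-4

((0, 0, 4); (1, 2, 0))


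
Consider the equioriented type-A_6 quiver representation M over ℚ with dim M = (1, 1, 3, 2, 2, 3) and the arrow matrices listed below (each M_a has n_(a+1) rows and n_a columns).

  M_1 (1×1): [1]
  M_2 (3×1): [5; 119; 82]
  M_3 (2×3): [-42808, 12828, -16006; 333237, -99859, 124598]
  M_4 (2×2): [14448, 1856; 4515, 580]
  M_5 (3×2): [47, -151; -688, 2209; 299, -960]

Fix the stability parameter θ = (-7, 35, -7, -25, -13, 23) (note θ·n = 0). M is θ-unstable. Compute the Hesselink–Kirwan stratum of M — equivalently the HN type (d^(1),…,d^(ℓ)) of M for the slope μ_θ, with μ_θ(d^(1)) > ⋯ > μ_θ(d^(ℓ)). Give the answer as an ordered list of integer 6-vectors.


Via rank(M_{q-1}∘⋯∘M_p): M ≅ I[1,3], I[3,4], I[3,6], I[5,6], I[6,6].
μ_θ-semistable layers: μ^(1)=23; μ^(2)=14; μ^(3)=-7; μ^(4)=-13; μ^(5)=-16

((0, 0, 0, 0, 0, 3); (0, 1, 1, 0, 0, 0); (1, 0, 0, 0, 0, 0); (0, 0, 0, 0, 2, 0); (0, 0, 2, 2, 0, 0))


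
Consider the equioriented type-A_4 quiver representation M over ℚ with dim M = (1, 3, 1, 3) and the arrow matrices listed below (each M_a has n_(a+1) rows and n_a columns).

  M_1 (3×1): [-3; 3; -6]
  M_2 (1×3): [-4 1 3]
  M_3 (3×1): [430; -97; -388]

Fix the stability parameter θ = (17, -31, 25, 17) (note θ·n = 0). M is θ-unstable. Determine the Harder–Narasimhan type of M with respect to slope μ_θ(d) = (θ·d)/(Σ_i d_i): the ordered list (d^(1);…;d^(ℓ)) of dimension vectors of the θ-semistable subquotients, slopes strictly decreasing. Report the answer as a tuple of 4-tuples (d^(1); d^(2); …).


Via rank(M_{q-1}∘⋯∘M_p): M ≅ I[1,4], I[2,2]^2, I[4,4]^2.
μ_θ-semistable layers: μ^(1)=21; μ^(2)=17; μ^(3)=-7; μ^(4)=-31

((0, 0, 1, 1); (0, 0, 0, 2); (1, 1, 0, 0); (0, 2, 0, 0))


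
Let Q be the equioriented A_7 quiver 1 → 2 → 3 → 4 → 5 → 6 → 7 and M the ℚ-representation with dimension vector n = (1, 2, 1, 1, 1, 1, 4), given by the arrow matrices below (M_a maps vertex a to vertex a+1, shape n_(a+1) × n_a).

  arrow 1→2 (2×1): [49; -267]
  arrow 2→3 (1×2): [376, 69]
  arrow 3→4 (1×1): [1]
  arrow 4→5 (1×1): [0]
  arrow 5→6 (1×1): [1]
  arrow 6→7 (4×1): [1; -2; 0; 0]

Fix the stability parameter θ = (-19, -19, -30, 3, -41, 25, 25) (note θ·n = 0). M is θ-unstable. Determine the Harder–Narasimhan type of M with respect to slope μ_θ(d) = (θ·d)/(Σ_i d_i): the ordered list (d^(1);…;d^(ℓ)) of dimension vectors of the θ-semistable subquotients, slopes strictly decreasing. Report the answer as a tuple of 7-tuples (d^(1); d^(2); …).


Barcode: M ≅ I[1,4], I[2,2], I[5,7], I[7,7]^3. HN layers by μ_θ (5 steps, strictly decreasing):
  μ^(1)=25; μ^(2)=3; μ^(3)=-19; μ^(4)=-68/3; μ^(5)=-41

((0, 0, 0, 0, 0, 1, 4); (0, 0, 0, 1, 0, 0, 0); (0, 1, 0, 0, 0, 0, 0); (1, 1, 1, 0, 0, 0, 0); (0, 0, 0, 0, 1, 0, 0))


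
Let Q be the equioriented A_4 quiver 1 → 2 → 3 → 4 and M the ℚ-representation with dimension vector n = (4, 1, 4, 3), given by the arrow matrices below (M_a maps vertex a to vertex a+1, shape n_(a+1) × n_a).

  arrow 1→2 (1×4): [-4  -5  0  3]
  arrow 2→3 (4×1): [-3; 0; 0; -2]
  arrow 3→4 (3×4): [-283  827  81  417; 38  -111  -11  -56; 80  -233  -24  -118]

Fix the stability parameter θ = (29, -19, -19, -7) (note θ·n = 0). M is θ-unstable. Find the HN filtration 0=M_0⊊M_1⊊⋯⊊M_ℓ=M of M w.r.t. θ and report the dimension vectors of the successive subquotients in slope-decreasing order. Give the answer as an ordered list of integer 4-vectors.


Interval decomposition of M: I[1,1]^3, I[1,4], I[3,3], I[3,4]^2.
HN type (ℓ=4): μ^(1)=29; μ^(2)=-4; μ^(3)=-7; μ^(4)=-19

((3, 0, 0, 0); (1, 1, 1, 1); (0, 0, 0, 2); (0, 0, 3, 0))


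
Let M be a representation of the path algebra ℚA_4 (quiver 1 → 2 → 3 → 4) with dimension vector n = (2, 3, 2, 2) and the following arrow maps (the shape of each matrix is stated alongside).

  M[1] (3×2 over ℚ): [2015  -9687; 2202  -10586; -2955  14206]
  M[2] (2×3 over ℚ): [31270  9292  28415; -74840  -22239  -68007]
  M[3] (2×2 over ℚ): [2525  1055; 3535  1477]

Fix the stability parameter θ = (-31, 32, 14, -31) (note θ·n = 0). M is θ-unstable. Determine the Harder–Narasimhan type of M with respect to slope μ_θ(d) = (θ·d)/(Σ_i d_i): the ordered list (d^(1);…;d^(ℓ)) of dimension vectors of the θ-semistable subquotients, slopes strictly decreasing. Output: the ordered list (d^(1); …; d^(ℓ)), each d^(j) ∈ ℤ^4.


Via rank(M_{q-1}∘⋯∘M_p): M ≅ I[1,3], I[1,4], I[2,2], I[4,4].
μ_θ-semistable layers: μ^(1)=32; μ^(2)=23; μ^(3)=5; μ^(4)=-31

((0, 1, 0, 0); (0, 1, 1, 0); (0, 1, 1, 1); (2, 0, 0, 1))


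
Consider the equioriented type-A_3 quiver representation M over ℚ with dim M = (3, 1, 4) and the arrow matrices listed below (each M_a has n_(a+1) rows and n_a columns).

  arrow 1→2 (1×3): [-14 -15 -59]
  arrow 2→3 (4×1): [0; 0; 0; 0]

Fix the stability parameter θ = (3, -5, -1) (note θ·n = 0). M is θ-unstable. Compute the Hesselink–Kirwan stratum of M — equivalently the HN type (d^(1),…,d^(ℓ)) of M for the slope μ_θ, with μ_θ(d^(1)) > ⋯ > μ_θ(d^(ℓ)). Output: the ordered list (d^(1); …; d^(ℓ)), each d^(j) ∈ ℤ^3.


Interval decomposition of M: I[1,1]^2, I[1,2], I[3,3]^4.
HN type (ℓ=2): μ^(1)=3; μ^(2)=-1

((2, 0, 0); (1, 1, 4))


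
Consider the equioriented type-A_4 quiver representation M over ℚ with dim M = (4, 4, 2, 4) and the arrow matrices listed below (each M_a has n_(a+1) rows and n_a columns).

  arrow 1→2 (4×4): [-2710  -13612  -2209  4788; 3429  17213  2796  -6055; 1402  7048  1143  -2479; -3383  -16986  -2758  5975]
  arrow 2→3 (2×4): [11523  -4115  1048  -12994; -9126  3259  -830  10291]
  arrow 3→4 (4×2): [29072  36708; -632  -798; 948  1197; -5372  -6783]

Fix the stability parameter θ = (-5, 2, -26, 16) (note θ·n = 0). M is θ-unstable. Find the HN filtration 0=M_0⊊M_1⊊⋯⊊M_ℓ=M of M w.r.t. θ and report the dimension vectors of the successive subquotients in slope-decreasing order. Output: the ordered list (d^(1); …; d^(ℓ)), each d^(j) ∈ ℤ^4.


Via rank(M_{q-1}∘⋯∘M_p): M ≅ I[1,2]^2, I[1,3], I[1,4], I[4,4]^3.
μ_θ-semistable layers: μ^(1)=16; μ^(2)=2; μ^(3)=-5; μ^(4)=-29/3

((0, 0, 0, 4); (0, 2, 0, 0); (2, 0, 0, 0); (2, 2, 2, 0))


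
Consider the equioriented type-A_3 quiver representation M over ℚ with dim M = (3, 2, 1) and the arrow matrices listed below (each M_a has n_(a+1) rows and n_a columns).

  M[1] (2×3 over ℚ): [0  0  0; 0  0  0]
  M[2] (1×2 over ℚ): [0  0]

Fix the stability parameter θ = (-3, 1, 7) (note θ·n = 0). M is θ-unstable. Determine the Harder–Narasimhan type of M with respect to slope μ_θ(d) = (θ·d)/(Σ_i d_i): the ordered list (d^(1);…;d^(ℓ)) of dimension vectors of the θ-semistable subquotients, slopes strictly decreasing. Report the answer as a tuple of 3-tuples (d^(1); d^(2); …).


Interval decomposition of M: I[1,1]^3, I[2,2]^2, I[3,3].
HN type (ℓ=3): μ^(1)=7; μ^(2)=1; μ^(3)=-3

((0, 0, 1); (0, 2, 0); (3, 0, 0))


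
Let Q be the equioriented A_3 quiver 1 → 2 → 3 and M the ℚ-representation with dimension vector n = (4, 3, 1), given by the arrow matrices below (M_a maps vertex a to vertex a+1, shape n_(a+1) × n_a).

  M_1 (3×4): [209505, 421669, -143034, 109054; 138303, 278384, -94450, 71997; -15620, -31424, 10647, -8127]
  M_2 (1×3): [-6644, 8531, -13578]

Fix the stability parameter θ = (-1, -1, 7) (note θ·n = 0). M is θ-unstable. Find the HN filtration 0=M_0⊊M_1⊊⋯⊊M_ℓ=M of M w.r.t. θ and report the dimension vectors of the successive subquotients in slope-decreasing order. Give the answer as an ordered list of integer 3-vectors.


Via rank(M_{q-1}∘⋯∘M_p): M ≅ I[1,1], I[1,2]^2, I[1,3].
μ_θ-semistable layers: μ^(1)=7; μ^(2)=-1

((0, 0, 1); (4, 3, 0))


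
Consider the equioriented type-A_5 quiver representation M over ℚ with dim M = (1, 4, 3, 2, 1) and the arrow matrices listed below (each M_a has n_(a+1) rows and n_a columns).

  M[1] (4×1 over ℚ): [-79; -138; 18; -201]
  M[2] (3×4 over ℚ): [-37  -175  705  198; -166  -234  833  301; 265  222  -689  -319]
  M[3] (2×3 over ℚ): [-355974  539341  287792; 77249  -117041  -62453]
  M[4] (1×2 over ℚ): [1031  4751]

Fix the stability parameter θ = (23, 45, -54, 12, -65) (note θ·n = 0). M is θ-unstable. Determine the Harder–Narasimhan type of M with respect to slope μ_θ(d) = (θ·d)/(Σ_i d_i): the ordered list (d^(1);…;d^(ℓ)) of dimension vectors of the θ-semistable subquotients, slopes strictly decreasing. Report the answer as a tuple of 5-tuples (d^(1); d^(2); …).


Barcode: M ≅ I[1,5], I[2,2], I[2,3], I[2,4]. HN layers by μ_θ (4 steps, strictly decreasing):
  μ^(1)=45; μ^(2)=12; μ^(3)=-9/2; μ^(4)=-39/5

((0, 1, 0, 0, 0); (0, 0, 0, 1, 0); (0, 2, 2, 0, 0); (1, 1, 1, 1, 1))


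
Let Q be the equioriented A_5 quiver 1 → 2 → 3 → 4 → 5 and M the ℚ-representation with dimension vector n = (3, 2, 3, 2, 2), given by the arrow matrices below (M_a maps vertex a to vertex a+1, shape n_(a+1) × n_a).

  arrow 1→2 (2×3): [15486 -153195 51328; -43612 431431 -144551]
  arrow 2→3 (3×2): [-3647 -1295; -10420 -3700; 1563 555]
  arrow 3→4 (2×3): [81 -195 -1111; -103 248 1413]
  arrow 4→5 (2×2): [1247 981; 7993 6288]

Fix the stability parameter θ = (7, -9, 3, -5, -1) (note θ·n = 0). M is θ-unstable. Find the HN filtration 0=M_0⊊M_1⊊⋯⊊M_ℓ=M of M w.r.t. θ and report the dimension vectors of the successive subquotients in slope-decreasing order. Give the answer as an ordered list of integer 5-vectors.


Barcode: M ≅ I[1,1], I[1,2], I[1,3], I[3,5]^2. HN layers by μ_θ (3 steps, strictly decreasing):
  μ^(1)=7; μ^(2)=3; μ^(3)=-1

((1, 0, 0, 0, 0); (0, 0, 1, 0, 0); (2, 2, 2, 2, 2))


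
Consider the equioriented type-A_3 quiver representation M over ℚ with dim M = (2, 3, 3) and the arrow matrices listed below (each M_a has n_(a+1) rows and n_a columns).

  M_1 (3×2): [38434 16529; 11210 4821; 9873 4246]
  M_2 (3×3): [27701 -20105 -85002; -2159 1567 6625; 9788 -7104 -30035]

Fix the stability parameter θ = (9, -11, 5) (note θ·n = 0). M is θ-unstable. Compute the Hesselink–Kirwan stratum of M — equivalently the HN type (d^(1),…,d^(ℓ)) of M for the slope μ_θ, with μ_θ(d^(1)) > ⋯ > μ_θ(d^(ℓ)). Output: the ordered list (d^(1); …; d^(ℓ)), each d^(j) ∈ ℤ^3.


Barcode: M ≅ I[1,2], I[1,3], I[2,3], I[3,3]. HN layers by μ_θ (3 steps, strictly decreasing):
  μ^(1)=5; μ^(2)=-1; μ^(3)=-11

((0, 0, 3); (2, 2, 0); (0, 1, 0))


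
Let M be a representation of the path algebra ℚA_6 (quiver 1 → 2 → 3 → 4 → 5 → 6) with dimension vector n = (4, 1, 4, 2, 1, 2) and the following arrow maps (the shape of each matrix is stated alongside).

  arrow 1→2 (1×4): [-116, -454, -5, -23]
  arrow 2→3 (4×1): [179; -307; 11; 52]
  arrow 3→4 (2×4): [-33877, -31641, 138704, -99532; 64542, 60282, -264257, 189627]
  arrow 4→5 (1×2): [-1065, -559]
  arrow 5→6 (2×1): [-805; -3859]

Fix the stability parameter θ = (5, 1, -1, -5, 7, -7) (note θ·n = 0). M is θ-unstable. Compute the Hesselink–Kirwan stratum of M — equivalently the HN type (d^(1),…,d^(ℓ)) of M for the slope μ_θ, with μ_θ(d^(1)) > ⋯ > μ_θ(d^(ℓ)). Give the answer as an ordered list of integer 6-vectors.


Interval decomposition of M: I[1,1]^3, I[1,6], I[3,3]^2, I[3,4], I[6,6].
HN type (ℓ=5): μ^(1)=5; μ^(2)=0; μ^(3)=-1; μ^(4)=-3; μ^(5)=-7

((3, 0, 0, 0, 0, 0); (1, 1, 1, 1, 1, 1); (0, 0, 2, 0, 0, 0); (0, 0, 1, 1, 0, 0); (0, 0, 0, 0, 0, 1))


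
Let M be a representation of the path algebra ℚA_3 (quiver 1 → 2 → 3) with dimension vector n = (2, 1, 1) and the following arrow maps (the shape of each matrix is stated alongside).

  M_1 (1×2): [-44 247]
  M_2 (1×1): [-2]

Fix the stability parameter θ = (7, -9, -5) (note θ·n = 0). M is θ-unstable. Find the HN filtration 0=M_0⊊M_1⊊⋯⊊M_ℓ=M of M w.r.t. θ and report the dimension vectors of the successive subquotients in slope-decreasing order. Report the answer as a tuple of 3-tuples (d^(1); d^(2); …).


Barcode: M ≅ I[1,1], I[1,3]. HN layers by μ_θ (2 steps, strictly decreasing):
  μ^(1)=7; μ^(2)=-7/3

((1, 0, 0); (1, 1, 1))


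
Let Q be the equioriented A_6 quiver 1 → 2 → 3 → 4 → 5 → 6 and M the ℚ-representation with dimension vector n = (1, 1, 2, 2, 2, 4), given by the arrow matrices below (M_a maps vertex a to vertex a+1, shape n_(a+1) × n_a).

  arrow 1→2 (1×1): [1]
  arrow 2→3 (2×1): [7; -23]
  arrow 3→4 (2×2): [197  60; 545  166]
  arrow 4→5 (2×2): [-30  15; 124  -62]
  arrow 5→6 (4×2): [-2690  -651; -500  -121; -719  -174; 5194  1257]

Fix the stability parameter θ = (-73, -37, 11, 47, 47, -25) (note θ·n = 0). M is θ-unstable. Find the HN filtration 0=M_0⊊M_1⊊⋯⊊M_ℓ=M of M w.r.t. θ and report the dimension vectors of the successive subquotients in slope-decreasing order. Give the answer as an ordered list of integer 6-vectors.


Barcode: M ≅ I[1,6], I[3,4], I[5,6], I[6,6]^2. HN layers by μ_θ (6 steps, strictly decreasing):
  μ^(1)=47; μ^(2)=23; μ^(3)=11; μ^(4)=-25; μ^(5)=-37; μ^(6)=-73

((0, 0, 0, 1, 0, 0); (0, 0, 0, 1, 1, 1); (0, 0, 2, 0, 1, 1); (0, 0, 0, 0, 0, 2); (0, 1, 0, 0, 0, 0); (1, 0, 0, 0, 0, 0))


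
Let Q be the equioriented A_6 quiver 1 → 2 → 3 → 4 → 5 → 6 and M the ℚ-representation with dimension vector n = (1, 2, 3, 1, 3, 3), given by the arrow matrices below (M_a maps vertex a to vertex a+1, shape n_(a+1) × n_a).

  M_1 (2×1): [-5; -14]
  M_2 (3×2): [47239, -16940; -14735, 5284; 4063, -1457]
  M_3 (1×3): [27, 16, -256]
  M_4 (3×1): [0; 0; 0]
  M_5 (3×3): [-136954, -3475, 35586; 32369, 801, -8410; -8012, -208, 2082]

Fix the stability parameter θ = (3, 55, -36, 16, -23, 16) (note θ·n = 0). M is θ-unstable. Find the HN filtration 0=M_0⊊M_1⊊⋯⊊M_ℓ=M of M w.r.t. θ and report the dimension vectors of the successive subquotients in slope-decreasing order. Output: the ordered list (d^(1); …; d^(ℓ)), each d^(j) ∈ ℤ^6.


Barcode: M ≅ I[1,4], I[2,3], I[3,3], I[5,6]^3. HN layers by μ_θ (5 steps, strictly decreasing):
  μ^(1)=16; μ^(2)=19/2; μ^(3)=3; μ^(4)=-23; μ^(5)=-36

((0, 0, 0, 1, 0, 3); (0, 2, 2, 0, 0, 0); (1, 0, 0, 0, 0, 0); (0, 0, 0, 0, 3, 0); (0, 0, 1, 0, 0, 0))


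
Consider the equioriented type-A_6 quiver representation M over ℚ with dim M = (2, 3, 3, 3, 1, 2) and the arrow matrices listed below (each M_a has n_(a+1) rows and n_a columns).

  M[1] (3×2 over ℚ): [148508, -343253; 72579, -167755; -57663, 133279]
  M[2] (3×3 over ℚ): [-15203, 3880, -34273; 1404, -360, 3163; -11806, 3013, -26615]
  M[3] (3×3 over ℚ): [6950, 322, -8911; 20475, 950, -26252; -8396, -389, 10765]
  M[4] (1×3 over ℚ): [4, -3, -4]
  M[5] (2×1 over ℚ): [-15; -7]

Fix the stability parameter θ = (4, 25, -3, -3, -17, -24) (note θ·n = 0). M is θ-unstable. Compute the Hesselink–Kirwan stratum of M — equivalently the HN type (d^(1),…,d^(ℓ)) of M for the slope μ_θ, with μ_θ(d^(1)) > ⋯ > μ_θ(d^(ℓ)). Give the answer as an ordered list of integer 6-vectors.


Interval decomposition of M: I[1,4], I[1,6], I[2,4], I[6,6].
HN type (ℓ=4): μ^(1)=19/3; μ^(2)=4; μ^(3)=-3; μ^(4)=-24

((0, 2, 2, 2, 0, 0); (1, 0, 0, 0, 0, 0); (1, 1, 1, 1, 1, 1); (0, 0, 0, 0, 0, 1))


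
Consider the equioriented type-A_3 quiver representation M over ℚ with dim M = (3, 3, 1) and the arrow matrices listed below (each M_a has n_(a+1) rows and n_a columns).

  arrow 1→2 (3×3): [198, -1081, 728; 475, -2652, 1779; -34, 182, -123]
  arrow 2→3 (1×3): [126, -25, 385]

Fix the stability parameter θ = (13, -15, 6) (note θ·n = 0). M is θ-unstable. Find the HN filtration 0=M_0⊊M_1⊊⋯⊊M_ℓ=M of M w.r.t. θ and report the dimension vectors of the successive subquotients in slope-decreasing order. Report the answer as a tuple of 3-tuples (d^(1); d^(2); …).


Interval decomposition of M: I[1,2]^2, I[1,3].
HN type (ℓ=2): μ^(1)=6; μ^(2)=-1

((0, 0, 1); (3, 3, 0))


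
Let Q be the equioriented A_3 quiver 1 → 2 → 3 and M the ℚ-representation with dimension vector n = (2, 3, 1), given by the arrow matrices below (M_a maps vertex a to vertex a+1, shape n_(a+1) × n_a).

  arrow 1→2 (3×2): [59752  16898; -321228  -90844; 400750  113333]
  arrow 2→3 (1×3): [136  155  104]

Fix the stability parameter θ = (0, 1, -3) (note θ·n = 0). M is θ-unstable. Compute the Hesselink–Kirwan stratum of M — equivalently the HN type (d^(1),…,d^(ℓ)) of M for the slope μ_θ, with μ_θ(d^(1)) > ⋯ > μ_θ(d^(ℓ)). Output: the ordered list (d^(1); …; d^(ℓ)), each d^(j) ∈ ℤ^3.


Interval decomposition of M: I[1,2], I[1,3], I[2,2].
HN type (ℓ=3): μ^(1)=1; μ^(2)=0; μ^(3)=-2/3

((0, 2, 0); (1, 0, 0); (1, 1, 1))


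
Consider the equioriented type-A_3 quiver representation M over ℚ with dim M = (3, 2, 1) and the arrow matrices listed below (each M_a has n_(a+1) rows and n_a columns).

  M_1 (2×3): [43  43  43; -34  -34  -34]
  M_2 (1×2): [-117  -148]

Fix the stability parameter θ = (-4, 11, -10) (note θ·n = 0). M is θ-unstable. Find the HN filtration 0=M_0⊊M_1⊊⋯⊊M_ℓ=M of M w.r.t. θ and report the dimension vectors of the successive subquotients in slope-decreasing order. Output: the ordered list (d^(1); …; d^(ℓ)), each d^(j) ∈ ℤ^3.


Via rank(M_{q-1}∘⋯∘M_p): M ≅ I[1,1]^2, I[1,3], I[2,2].
μ_θ-semistable layers: μ^(1)=11; μ^(2)=1/2; μ^(3)=-4

((0, 1, 0); (0, 1, 1); (3, 0, 0))


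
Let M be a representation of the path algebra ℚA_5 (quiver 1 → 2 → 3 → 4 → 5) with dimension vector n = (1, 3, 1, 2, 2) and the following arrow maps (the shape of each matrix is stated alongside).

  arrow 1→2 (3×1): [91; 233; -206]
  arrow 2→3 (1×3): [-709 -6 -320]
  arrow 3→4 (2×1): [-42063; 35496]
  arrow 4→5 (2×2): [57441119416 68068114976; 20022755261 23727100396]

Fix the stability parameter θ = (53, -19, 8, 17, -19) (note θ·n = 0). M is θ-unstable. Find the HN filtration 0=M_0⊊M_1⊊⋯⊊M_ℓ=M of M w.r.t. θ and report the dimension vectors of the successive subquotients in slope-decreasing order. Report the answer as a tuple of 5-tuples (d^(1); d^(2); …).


Interval decomposition of M: I[1,5], I[2,2]^2, I[4,4], I[5,5].
HN type (ℓ=3): μ^(1)=17; μ^(2)=8; μ^(3)=-19

((0, 0, 0, 1, 0); (1, 1, 1, 1, 1); (0, 2, 0, 0, 1))


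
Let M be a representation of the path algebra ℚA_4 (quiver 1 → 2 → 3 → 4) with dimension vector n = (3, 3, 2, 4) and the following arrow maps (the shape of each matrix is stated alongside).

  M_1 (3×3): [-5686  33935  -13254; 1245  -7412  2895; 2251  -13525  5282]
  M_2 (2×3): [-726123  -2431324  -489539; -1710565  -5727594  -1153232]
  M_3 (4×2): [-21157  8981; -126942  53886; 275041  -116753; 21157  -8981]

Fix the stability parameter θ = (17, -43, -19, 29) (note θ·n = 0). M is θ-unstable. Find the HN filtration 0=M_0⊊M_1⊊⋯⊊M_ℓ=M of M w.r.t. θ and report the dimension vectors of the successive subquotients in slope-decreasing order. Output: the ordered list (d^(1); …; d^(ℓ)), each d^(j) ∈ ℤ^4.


Interval decomposition of M: I[1,2], I[1,3], I[1,4], I[4,4]^3.
HN type (ℓ=3): μ^(1)=29; μ^(2)=-13; μ^(3)=-15

((0, 0, 0, 4); (1, 1, 0, 0); (2, 2, 2, 0))


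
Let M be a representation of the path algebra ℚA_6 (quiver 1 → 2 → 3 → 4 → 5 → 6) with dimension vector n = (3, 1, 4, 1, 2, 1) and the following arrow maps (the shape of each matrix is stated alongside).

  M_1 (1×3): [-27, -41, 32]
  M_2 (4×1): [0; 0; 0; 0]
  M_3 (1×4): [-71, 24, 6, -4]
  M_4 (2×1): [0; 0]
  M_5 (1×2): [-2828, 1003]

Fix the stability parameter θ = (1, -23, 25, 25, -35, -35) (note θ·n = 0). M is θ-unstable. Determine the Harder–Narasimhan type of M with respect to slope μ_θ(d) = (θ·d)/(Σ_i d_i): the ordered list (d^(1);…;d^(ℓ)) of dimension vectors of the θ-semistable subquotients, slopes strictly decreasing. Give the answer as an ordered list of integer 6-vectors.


Barcode: M ≅ I[1,1]^2, I[1,2], I[3,3]^3, I[3,4], I[5,5], I[5,6]. HN layers by μ_θ (4 steps, strictly decreasing):
  μ^(1)=25; μ^(2)=1; μ^(3)=-11; μ^(4)=-35

((0, 0, 4, 1, 0, 0); (2, 0, 0, 0, 0, 0); (1, 1, 0, 0, 0, 0); (0, 0, 0, 0, 2, 1))


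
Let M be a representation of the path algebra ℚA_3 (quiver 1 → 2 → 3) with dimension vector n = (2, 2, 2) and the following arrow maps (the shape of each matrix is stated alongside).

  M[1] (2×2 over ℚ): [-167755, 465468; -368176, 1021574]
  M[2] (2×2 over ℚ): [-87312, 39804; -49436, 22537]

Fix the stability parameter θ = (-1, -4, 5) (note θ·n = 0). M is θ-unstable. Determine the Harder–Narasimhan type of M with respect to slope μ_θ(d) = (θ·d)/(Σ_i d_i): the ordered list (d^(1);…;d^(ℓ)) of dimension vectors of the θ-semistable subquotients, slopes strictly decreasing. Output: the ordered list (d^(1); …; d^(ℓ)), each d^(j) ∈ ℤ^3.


Barcode: M ≅ I[1,2], I[1,3], I[3,3]. HN layers by μ_θ (2 steps, strictly decreasing):
  μ^(1)=5; μ^(2)=-5/2

((0, 0, 2); (2, 2, 0))


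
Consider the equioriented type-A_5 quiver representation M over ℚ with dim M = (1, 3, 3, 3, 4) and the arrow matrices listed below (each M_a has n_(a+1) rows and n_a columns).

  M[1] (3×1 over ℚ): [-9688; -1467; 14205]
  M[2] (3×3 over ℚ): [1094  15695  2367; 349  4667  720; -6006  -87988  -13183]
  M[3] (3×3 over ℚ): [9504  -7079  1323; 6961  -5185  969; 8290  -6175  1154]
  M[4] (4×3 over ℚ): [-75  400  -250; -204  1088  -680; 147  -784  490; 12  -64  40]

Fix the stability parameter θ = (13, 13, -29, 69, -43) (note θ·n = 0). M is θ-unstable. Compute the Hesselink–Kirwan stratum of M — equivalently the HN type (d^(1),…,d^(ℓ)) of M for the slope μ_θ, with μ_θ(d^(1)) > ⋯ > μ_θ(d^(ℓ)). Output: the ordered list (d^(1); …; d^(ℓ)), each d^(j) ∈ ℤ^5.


Barcode: M ≅ I[1,4], I[2,4], I[2,5], I[5,5]^3. HN layers by μ_θ (5 steps, strictly decreasing):
  μ^(1)=69; μ^(2)=13; μ^(3)=-1; μ^(4)=-8; μ^(5)=-43

((0, 0, 0, 2, 0); (0, 0, 0, 1, 1); (1, 1, 1, 0, 0); (0, 2, 2, 0, 0); (0, 0, 0, 0, 3))


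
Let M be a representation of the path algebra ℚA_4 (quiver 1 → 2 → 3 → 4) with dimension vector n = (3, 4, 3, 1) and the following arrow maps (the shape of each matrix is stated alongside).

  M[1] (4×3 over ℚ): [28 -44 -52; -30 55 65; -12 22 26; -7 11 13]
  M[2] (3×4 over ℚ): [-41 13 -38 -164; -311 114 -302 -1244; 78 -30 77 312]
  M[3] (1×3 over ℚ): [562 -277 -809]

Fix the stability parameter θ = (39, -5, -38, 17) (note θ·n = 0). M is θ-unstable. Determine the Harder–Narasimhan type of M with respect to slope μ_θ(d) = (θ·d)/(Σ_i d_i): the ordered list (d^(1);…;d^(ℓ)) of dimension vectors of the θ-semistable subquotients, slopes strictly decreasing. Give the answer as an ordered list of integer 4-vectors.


Barcode: M ≅ I[1,1], I[1,2], I[1,3], I[2,3], I[2,4]. HN layers by μ_θ (4 steps, strictly decreasing):
  μ^(1)=39; μ^(2)=17; μ^(3)=-4/3; μ^(4)=-43/2

((1, 0, 0, 0); (1, 1, 0, 1); (1, 1, 1, 0); (0, 2, 2, 0))


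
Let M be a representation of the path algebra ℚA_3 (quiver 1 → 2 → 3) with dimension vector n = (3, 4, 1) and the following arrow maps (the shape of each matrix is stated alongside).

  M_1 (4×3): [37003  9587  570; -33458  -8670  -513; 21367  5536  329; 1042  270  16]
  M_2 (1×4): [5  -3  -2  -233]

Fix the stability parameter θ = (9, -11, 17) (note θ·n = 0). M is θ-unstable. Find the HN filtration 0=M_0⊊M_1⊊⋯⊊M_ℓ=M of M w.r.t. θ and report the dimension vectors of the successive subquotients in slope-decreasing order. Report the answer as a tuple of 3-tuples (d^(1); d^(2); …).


Via rank(M_{q-1}∘⋯∘M_p): M ≅ I[1,2]^2, I[1,3], I[2,2].
μ_θ-semistable layers: μ^(1)=17; μ^(2)=-1; μ^(3)=-11

((0, 0, 1); (3, 3, 0); (0, 1, 0))


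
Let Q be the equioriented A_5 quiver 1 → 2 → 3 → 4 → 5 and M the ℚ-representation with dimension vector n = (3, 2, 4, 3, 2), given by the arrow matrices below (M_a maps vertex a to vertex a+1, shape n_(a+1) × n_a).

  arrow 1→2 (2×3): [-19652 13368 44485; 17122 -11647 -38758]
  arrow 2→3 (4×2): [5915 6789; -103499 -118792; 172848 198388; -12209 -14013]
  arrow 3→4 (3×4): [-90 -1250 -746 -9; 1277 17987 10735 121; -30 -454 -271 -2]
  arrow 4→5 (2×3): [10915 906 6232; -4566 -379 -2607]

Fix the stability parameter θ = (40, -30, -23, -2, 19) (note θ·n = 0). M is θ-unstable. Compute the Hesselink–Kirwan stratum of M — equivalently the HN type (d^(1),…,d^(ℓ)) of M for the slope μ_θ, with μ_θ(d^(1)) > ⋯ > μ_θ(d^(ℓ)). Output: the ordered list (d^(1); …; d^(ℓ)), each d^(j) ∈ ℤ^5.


Barcode: M ≅ I[1,1], I[1,5]^2, I[3,3], I[3,4]. HN layers by μ_θ (5 steps, strictly decreasing):
  μ^(1)=40; μ^(2)=19; μ^(3)=-2; μ^(4)=-13/3; μ^(5)=-23

((1, 0, 0, 0, 0); (0, 0, 0, 0, 2); (0, 0, 0, 3, 0); (2, 2, 2, 0, 0); (0, 0, 2, 0, 0))


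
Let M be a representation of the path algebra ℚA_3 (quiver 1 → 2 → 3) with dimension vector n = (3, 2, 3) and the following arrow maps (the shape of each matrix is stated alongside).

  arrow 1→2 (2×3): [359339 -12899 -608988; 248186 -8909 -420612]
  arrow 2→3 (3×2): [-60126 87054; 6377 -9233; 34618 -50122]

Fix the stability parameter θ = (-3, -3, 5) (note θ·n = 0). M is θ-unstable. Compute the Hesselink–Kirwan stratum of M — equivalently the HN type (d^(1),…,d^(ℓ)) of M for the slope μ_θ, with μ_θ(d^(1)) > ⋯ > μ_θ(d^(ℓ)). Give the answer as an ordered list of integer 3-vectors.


Interval decomposition of M: I[1,1], I[1,2], I[1,3], I[3,3]^2.
HN type (ℓ=2): μ^(1)=5; μ^(2)=-3

((0, 0, 3); (3, 2, 0))


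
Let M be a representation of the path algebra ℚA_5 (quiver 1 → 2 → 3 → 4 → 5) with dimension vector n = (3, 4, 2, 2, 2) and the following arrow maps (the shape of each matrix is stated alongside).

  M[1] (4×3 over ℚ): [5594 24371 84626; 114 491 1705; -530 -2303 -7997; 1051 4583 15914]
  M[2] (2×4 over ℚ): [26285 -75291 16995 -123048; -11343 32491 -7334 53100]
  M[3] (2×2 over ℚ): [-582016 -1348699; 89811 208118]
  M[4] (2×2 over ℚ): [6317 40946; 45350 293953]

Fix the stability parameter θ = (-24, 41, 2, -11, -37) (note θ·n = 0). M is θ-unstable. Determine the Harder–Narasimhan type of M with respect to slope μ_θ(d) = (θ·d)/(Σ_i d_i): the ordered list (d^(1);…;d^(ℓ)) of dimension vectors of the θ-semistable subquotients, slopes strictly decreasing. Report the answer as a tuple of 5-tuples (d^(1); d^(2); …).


Interval decomposition of M: I[1,2], I[1,5]^2, I[2,2].
HN type (ℓ=3): μ^(1)=41; μ^(2)=-5/4; μ^(3)=-24

((0, 2, 0, 0, 0); (0, 2, 2, 2, 2); (3, 0, 0, 0, 0))


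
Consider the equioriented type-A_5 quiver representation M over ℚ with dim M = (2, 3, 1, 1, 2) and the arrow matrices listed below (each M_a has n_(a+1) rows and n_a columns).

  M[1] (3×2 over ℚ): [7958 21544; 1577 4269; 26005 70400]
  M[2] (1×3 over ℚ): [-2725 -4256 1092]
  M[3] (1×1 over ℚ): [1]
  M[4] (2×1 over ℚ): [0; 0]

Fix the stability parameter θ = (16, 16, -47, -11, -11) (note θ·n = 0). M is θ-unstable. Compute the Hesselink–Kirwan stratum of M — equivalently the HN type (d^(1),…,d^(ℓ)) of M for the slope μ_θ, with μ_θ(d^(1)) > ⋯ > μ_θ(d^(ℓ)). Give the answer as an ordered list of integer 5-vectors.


Via rank(M_{q-1}∘⋯∘M_p): M ≅ I[1,2], I[1,4], I[2,2], I[5,5]^2.
μ_θ-semistable layers: μ^(1)=16; μ^(2)=-13/2; μ^(3)=-11

((1, 2, 0, 0, 0); (1, 1, 1, 1, 0); (0, 0, 0, 0, 2))


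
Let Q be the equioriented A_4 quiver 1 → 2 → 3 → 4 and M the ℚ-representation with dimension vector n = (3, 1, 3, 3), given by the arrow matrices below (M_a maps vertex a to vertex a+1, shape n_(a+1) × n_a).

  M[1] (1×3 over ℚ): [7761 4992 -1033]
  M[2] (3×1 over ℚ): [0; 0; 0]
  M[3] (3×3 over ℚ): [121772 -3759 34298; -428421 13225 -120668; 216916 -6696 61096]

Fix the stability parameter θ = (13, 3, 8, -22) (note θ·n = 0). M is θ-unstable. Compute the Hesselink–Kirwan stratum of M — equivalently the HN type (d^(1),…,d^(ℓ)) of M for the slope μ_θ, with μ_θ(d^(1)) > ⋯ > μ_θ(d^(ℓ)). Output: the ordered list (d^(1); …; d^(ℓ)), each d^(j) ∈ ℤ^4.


Barcode: M ≅ I[1,1]^2, I[1,2], I[3,3], I[3,4]^2, I[4,4]. HN layers by μ_θ (4 steps, strictly decreasing):
  μ^(1)=13; μ^(2)=8; μ^(3)=-7; μ^(4)=-22

((2, 0, 0, 0); (1, 1, 1, 0); (0, 0, 2, 2); (0, 0, 0, 1))


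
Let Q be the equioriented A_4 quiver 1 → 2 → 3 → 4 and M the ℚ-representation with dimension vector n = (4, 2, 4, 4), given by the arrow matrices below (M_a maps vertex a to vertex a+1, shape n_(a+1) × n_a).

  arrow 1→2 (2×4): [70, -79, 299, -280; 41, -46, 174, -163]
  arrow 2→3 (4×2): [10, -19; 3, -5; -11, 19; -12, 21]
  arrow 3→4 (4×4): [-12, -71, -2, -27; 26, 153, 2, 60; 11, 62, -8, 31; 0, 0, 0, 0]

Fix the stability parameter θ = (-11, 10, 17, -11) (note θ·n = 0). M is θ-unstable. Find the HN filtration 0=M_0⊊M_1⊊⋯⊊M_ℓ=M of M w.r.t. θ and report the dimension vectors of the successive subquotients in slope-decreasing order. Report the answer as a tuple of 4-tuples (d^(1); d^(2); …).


Barcode: M ≅ I[1,1]^2, I[1,4]^2, I[3,3], I[3,4], I[4,4]. HN layers by μ_θ (4 steps, strictly decreasing):
  μ^(1)=17; μ^(2)=16/3; μ^(3)=3; μ^(4)=-11

((0, 0, 1, 0); (0, 2, 2, 2); (0, 0, 1, 1); (4, 0, 0, 1))
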